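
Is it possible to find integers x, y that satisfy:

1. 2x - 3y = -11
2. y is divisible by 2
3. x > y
No

A contradictory subset is {2x - 3y = -11, y is divisible by 2}. No integer assignment can satisfy these jointly:

  - 2x - 3y = -11: is a linear equation tying the variables together
  - y is divisible by 2: restricts y to multiples of 2

Modular obstruction: writing y = 2y', every remaining term of the linear equation is divisible by 2, so the left side is ≡ 0 (mod 2); but the right side -11 ≡ 1 (mod 2). No integers can satisfy it.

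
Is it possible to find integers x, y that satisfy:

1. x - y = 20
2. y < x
Yes

Take x = 20, y = 0. Substituting into each constraint:
  (1) 20 + 0 = 20 ✓
  (2) 0 < 20 ✓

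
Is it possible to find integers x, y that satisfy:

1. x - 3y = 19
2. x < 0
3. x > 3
No

A contradictory subset is {x < 0, x > 3}. No integer assignment can satisfy these jointly:

  - x < 0: bounds one variable relative to a constant
  - x > 3: bounds one variable relative to a constant

Direct contradiction: the bounds on x require x ≥ 4 and x ≤ -1 simultaneously, which is empty.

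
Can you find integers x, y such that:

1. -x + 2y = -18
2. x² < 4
Yes

Take x = 0, y = -9. Substituting into each constraint:
  (1) 0 + 2(-9) = -18 ✓
  (2) x² = (0)² = 0, and 0 < 4 ✓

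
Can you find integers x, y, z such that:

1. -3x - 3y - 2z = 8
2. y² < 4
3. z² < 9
Yes

Take x = -2, y = 0, z = -1. Substituting into each constraint:
  (1) -3(-2) - 3(0) - 2(-1) = 8 ✓
  (2) y² = (0)² = 0, and 0 < 4 ✓
  (3) z² = (-1)² = 1, and 1 < 9 ✓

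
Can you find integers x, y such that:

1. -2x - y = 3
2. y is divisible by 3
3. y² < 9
No

The full constraint system is jointly infeasible over the integers. Each constraint and what it forces:

  - -2x - y = 3: is a linear equation tying the variables together
  - y is divisible by 3: restricts y to multiples of 3
  - y² < 9: restricts y to |y| ≤ 2

The bounds confine y to {0} with 3 | y. For each value, substitute into the equation:
  • y = 0: the equation gives -2x = 3, so x would not be an integer.
Every case fails, so no integer solution exists.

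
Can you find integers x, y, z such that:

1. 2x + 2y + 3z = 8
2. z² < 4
Yes

Take x = 0, y = 4, z = 0. Substituting into each constraint:
  (1) 2(0) + 2(4) + 3(0) = 8 ✓
  (2) z² = (0)² = 0, and 0 < 4 ✓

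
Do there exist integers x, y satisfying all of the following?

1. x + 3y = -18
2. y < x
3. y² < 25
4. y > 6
No

A contradictory subset is {x + 3y = -18, y < x, y > 6}. No integer assignment can satisfy these jointly:

  - x + 3y = -18: is a linear equation tying the variables together
  - y < x: bounds one variable relative to another variable
  - y > 6: bounds one variable relative to a constant

Propagating the comparison: x > y and y ≥ 7 give x ≥ 8. Range argument: with x ∈ [8, ∞], y ∈ [7, ∞], the left side of the equation is at least 29, but the right side is -18 < 29. No integer solution exists.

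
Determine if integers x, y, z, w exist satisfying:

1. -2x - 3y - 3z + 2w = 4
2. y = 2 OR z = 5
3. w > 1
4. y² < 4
Yes

Take x = -6, y = -1, z = 5, w = 2. Substituting into each constraint:
  (1) -2(-6) - 3(-1) - 3(5) + 2(2) = 4 ✓
  (2) z = 5, target 5 ✓ (second branch holds)
  (3) 2 > 1 ✓
  (4) y² = (-1)² = 1, and 1 < 4 ✓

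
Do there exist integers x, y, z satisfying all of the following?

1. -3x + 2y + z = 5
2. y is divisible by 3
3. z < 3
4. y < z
Yes

Take x = -1, y = 0, z = 2. Substituting into each constraint:
  (1) -3(-1) + 2(0) + 2 = 5 ✓
  (2) 0 = 3 × 0, remainder 0 ✓
  (3) 2 < 3 ✓
  (4) 0 < 2 ✓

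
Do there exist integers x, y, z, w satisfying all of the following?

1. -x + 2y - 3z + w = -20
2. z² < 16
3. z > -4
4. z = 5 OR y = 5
Yes

Take x = 0, y = 5, z = 0, w = -30. Substituting into each constraint:
  (1) 0 + 2(5) - 3(0) + (-30) = -20 ✓
  (2) z² = (0)² = 0, and 0 < 16 ✓
  (3) 0 > -4 ✓
  (4) y = 5, target 5 ✓ (second branch holds)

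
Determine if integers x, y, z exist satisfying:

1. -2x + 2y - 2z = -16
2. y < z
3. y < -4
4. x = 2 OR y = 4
Yes

Take x = 2, y = -6, z = 0. Substituting into each constraint:
  (1) -2(2) + 2(-6) - 2(0) = -16 ✓
  (2) -6 < 0 ✓
  (3) -6 < -4 ✓
  (4) x = 2, target 2 ✓ (first branch holds)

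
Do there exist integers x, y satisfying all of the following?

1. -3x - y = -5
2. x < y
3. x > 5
No

The full constraint system is jointly infeasible over the integers. Each constraint and what it forces:

  - -3x - y = -5: is a linear equation tying the variables together
  - x < y: bounds one variable relative to another variable
  - x > 5: bounds one variable relative to a constant

Propagating the comparison: y > x and x ≥ 6 give y ≥ 7. Range argument: with x ∈ [6, ∞], y ∈ [7, ∞], the left side of the equation is at most -25, but the right side is -5 > -25. No integer solution exists.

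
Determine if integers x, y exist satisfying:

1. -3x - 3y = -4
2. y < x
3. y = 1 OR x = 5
No

Even the single constraint (-3x - 3y = -4) is infeasible over the integers.

  - -3x - 3y = -4: every term on the left is divisible by 3, so the LHS ≡ 0 (mod 3), but the RHS -4 is not — no integer solution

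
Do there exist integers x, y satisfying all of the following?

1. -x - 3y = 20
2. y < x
Yes

Take x = -2, y = -6. Substituting into each constraint:
  (1) 2 - 3(-6) = 20 ✓
  (2) -6 < -2 ✓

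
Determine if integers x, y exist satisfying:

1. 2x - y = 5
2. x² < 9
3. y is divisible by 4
No

A contradictory subset is {2x - y = 5, y is divisible by 4}. No integer assignment can satisfy these jointly:

  - 2x - y = 5: is a linear equation tying the variables together
  - y is divisible by 4: restricts y to multiples of 4

Modular obstruction: writing y = 4y', every remaining term of the linear equation is divisible by 2, so the left side is ≡ 0 (mod 2); but the right side 5 ≡ 1 (mod 2). No integers can satisfy it.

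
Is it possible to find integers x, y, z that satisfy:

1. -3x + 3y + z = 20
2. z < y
Yes

Take x = -7, y = 0, z = -1. Substituting into each constraint:
  (1) -3(-7) + 3(0) + (-1) = 20 ✓
  (2) -1 < 0 ✓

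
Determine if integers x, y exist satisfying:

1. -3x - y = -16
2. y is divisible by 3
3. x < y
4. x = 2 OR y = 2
No

A contradictory subset is {-3x - y = -16, y is divisible by 3}. No integer assignment can satisfy these jointly:

  - -3x - y = -16: is a linear equation tying the variables together
  - y is divisible by 3: restricts y to multiples of 3

Modular obstruction: writing y = 3y', every remaining term of the linear equation is divisible by 3, so the left side is ≡ 0 (mod 3); but the right side -16 ≡ 2 (mod 3). No integers can satisfy it.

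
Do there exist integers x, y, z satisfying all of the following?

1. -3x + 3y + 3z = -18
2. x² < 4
Yes

Take x = 0, y = -6, z = 0. Substituting into each constraint:
  (1) -3(0) + 3(-6) + 3(0) = -18 ✓
  (2) x² = (0)² = 0, and 0 < 4 ✓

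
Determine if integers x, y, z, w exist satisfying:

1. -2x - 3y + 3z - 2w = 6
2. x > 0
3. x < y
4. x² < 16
Yes

Take x = 1, y = 2, z = 0, w = -7. Substituting into each constraint:
  (1) -2(1) - 3(2) + 3(0) - 2(-7) = 6 ✓
  (2) 1 > 0 ✓
  (3) 1 < 2 ✓
  (4) x² = (1)² = 1, and 1 < 16 ✓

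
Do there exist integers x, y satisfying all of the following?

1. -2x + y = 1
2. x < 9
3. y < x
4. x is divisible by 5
Yes

Take x = -5, y = -9. Substituting into each constraint:
  (1) -2(-5) + (-9) = 1 ✓
  (2) -5 < 9 ✓
  (3) -9 < -5 ✓
  (4) -5 = 5 × -1, remainder 0 ✓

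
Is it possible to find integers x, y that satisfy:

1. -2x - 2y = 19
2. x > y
No

Even the single constraint (-2x - 2y = 19) is infeasible over the integers.

  - -2x - 2y = 19: every term on the left is divisible by 2, so the LHS ≡ 0 (mod 2), but the RHS 19 is not — no integer solution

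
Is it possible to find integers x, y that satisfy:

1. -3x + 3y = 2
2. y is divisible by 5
No

Even the single constraint (-3x + 3y = 2) is infeasible over the integers.

  - -3x + 3y = 2: every term on the left is divisible by 3, so the LHS ≡ 0 (mod 3), but the RHS 2 is not — no integer solution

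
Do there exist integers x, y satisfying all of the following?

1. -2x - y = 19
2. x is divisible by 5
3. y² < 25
Yes

Take x = -10, y = 1. Substituting into each constraint:
  (1) -2(-10) + (-1) = 19 ✓
  (2) -10 = 5 × -2, remainder 0 ✓
  (3) y² = (1)² = 1, and 1 < 25 ✓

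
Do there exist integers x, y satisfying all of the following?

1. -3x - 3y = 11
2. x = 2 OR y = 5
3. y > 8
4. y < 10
No

Even the single constraint (-3x - 3y = 11) is infeasible over the integers.

  - -3x - 3y = 11: every term on the left is divisible by 3, so the LHS ≡ 0 (mod 3), but the RHS 11 is not — no integer solution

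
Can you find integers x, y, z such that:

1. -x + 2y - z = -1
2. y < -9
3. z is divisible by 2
Yes

Take x = -19, y = -10, z = 0. Substituting into each constraint:
  (1) 19 + 2(-10) + 0 = -1 ✓
  (2) -10 < -9 ✓
  (3) 0 = 2 × 0, remainder 0 ✓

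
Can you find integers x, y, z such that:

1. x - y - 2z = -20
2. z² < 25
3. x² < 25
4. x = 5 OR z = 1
Yes

Take x = 4, y = 22, z = 1. Substituting into each constraint:
  (1) 4 + (-22) - 2(1) = -20 ✓
  (2) z² = (1)² = 1, and 1 < 25 ✓
  (3) x² = (4)² = 16, and 16 < 25 ✓
  (4) z = 1, target 1 ✓ (second branch holds)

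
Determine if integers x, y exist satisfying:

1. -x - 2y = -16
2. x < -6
Yes

Take x = -8, y = 12. Substituting into each constraint:
  (1) 8 - 2(12) = -16 ✓
  (2) -8 < -6 ✓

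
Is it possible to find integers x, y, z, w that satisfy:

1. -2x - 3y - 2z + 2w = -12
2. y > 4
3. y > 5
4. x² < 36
Yes

Take x = -3, y = 6, z = 0, w = 0. Substituting into each constraint:
  (1) -2(-3) - 3(6) - 2(0) + 2(0) = -12 ✓
  (2) 6 > 4 ✓
  (3) 6 > 5 ✓
  (4) x² = (-3)² = 9, and 9 < 36 ✓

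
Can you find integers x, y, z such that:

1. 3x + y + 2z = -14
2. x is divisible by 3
Yes

Take x = 0, y = 0, z = -7. Substituting into each constraint:
  (1) 3(0) + 0 + 2(-7) = -14 ✓
  (2) 0 = 3 × 0, remainder 0 ✓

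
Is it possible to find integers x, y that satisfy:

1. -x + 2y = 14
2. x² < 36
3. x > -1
Yes

Take x = 0, y = 7. Substituting into each constraint:
  (1) 0 + 2(7) = 14 ✓
  (2) x² = (0)² = 0, and 0 < 36 ✓
  (3) 0 > -1 ✓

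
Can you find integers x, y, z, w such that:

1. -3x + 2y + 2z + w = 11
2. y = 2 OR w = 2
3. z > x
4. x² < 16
Yes

Take x = -1, y = 2, z = 2, w = 0. Substituting into each constraint:
  (1) -3(-1) + 2(2) + 2(2) + 0 = 11 ✓
  (2) y = 2, target 2 ✓ (first branch holds)
  (3) 2 > -1 ✓
  (4) x² = (-1)² = 1, and 1 < 16 ✓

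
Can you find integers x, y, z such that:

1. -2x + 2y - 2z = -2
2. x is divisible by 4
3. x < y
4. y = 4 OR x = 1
Yes

Take x = 0, y = 4, z = 5. Substituting into each constraint:
  (1) -2(0) + 2(4) - 2(5) = -2 ✓
  (2) 0 = 4 × 0, remainder 0 ✓
  (3) 0 < 4 ✓
  (4) y = 4, target 4 ✓ (first branch holds)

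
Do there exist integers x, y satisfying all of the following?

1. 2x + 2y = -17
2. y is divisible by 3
No

Even the single constraint (2x + 2y = -17) is infeasible over the integers.

  - 2x + 2y = -17: every term on the left is divisible by 2, so the LHS ≡ 0 (mod 2), but the RHS -17 is not — no integer solution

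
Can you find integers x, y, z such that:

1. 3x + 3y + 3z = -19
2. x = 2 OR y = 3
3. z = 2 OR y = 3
No

Even the single constraint (3x + 3y + 3z = -19) is infeasible over the integers.

  - 3x + 3y + 3z = -19: every term on the left is divisible by 3, so the LHS ≡ 0 (mod 3), but the RHS -19 is not — no integer solution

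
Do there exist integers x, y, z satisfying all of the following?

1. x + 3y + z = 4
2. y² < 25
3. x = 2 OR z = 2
Yes

Take x = 2, y = 1, z = -1. Substituting into each constraint:
  (1) 2 + 3(1) + (-1) = 4 ✓
  (2) y² = (1)² = 1, and 1 < 25 ✓
  (3) x = 2, target 2 ✓ (first branch holds)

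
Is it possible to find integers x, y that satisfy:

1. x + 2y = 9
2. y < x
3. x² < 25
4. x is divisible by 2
No

A contradictory subset is {x + 2y = 9, x is divisible by 2}. No integer assignment can satisfy these jointly:

  - x + 2y = 9: is a linear equation tying the variables together
  - x is divisible by 2: restricts x to multiples of 2

Modular obstruction: writing x = 2x', every remaining term of the linear equation is divisible by 2, so the left side is ≡ 0 (mod 2); but the right side 9 ≡ 1 (mod 2). No integers can satisfy it.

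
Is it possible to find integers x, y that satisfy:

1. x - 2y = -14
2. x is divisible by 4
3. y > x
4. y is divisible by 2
No

A contradictory subset is {x - 2y = -14, x is divisible by 4, y is divisible by 2}. No integer assignment can satisfy these jointly:

  - x - 2y = -14: is a linear equation tying the variables together
  - x is divisible by 4: restricts x to multiples of 4
  - y is divisible by 2: restricts y to multiples of 2

Modular obstruction: writing x = 4x' and writing y = 2y', every remaining term of the linear equation is divisible by 4, so the left side is ≡ 0 (mod 4); but the right side -14 ≡ 2 (mod 4). No integers can satisfy it.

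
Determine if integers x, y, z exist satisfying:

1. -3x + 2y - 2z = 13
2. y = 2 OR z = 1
Yes

Take x = -5, y = 2, z = 3. Substituting into each constraint:
  (1) -3(-5) + 2(2) - 2(3) = 13 ✓
  (2) y = 2, target 2 ✓ (first branch holds)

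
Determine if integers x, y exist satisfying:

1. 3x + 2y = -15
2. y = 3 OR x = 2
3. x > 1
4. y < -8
No

The full constraint system is jointly infeasible over the integers. Each constraint and what it forces:

  - 3x + 2y = -15: is a linear equation tying the variables together
  - y = 3 OR x = 2: forces a choice: either y = 3 or x = 2
  - x > 1: bounds one variable relative to a constant
  - y < -8: bounds one variable relative to a constant

Split on the disjunction (y = 3 OR x = 2):
  • If y = 3: this contradicts the bound y ≤ -9.
  • If x = 2: with x = 2, every remaining term of the linear equation is divisible by 2, so the left side is ≡ 0 (mod 2); but the right side -21 ≡ 1 (mod 2). No integers can satisfy it.
Both branches are infeasible, so the system has no integer solution.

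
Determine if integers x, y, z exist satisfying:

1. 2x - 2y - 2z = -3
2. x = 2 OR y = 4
No

Even the single constraint (2x - 2y - 2z = -3) is infeasible over the integers.

  - 2x - 2y - 2z = -3: every term on the left is divisible by 2, so the LHS ≡ 0 (mod 2), but the RHS -3 is not — no integer solution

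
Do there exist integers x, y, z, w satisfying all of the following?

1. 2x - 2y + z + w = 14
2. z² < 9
Yes

Take x = 0, y = -7, z = 0, w = 0. Substituting into each constraint:
  (1) 2(0) - 2(-7) + 0 + 0 = 14 ✓
  (2) z² = (0)² = 0, and 0 < 9 ✓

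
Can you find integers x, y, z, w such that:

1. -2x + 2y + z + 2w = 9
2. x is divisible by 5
Yes

Take x = 0, y = 4, z = 1, w = 0. Substituting into each constraint:
  (1) -2(0) + 2(4) + 1 + 2(0) = 9 ✓
  (2) 0 = 5 × 0, remainder 0 ✓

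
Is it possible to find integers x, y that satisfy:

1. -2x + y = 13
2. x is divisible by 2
Yes

Take x = 0, y = 13. Substituting into each constraint:
  (1) -2(0) + 13 = 13 ✓
  (2) 0 = 2 × 0, remainder 0 ✓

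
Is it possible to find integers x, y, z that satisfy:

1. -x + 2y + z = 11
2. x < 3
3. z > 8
Yes

Take x = 0, y = 0, z = 11. Substituting into each constraint:
  (1) 0 + 2(0) + 11 = 11 ✓
  (2) 0 < 3 ✓
  (3) 11 > 8 ✓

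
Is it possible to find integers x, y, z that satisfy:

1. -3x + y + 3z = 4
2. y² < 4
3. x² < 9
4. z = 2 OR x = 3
Yes

Take x = 1, y = 1, z = 2. Substituting into each constraint:
  (1) -3(1) + 1 + 3(2) = 4 ✓
  (2) y² = (1)² = 1, and 1 < 4 ✓
  (3) x² = (1)² = 1, and 1 < 9 ✓
  (4) z = 2, target 2 ✓ (first branch holds)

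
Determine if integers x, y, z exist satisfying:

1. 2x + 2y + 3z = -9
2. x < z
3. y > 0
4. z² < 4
Yes

Take x = -4, y = 1, z = -1. Substituting into each constraint:
  (1) 2(-4) + 2(1) + 3(-1) = -9 ✓
  (2) -4 < -1 ✓
  (3) 1 > 0 ✓
  (4) z² = (-1)² = 1, and 1 < 4 ✓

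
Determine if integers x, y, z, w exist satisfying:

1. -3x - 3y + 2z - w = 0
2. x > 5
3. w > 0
Yes

Take x = 7, y = 0, z = 11, w = 1. Substituting into each constraint:
  (1) -3(7) - 3(0) + 2(11) + (-1) = 0 ✓
  (2) 7 > 5 ✓
  (3) 1 > 0 ✓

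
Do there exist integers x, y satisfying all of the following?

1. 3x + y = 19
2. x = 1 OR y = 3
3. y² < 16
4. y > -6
No

A contradictory subset is {3x + y = 19, x = 1 OR y = 3, y² < 16}. No integer assignment can satisfy these jointly:

  - 3x + y = 19: is a linear equation tying the variables together
  - x = 1 OR y = 3: forces a choice: either x = 1 or y = 3
  - y² < 16: restricts y to |y| ≤ 3

Split on the disjunction (x = 1 OR y = 3):
  • If x = 1: the equation forces y = 16, but y² < 16 requires |y| ≤ 3.
  • If y = 3: with y = 3, every remaining term of the linear equation is divisible by 3, so the left side is ≡ 0 (mod 3); but the right side 16 ≡ 1 (mod 3). No integers can satisfy it.
Both branches are infeasible, so the system has no integer solution.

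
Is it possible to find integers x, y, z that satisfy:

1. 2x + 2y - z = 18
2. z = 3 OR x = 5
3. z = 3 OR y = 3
Yes

Take x = 5, y = 3, z = -2. Substituting into each constraint:
  (1) 2(5) + 2(3) + 2 = 18 ✓
  (2) x = 5, target 5 ✓ (second branch holds)
  (3) y = 3, target 3 ✓ (second branch holds)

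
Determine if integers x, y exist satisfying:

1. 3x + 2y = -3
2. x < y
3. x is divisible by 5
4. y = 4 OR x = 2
No

A contradictory subset is {3x + 2y = -3, x < y, y = 4 OR x = 2}. No integer assignment can satisfy these jointly:

  - 3x + 2y = -3: is a linear equation tying the variables together
  - x < y: bounds one variable relative to another variable
  - y = 4 OR x = 2: forces a choice: either y = 4 or x = 2

Split on the disjunction (y = 4 OR x = 2):
  • If y = 4: with y = 4, every remaining term of the linear equation is divisible by 3, so the left side is ≡ 0 (mod 3); but the right side -11 ≡ 1 (mod 3). No integers can satisfy it.
  • If x = 2: with x = 2, every remaining term of the linear equation is divisible by 2, so the left side is ≡ 0 (mod 2); but the right side -9 ≡ 1 (mod 2). No integers can satisfy it.
Both branches are infeasible, so the system has no integer solution.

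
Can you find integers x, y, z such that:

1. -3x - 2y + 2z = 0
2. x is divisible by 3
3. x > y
Yes

Take x = 0, y = -1, z = -1. Substituting into each constraint:
  (1) -3(0) - 2(-1) + 2(-1) = 0 ✓
  (2) 0 = 3 × 0, remainder 0 ✓
  (3) 0 > -1 ✓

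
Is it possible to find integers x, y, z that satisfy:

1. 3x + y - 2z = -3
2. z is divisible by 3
Yes

Take x = 0, y = -3, z = 0. Substituting into each constraint:
  (1) 3(0) + (-3) - 2(0) = -3 ✓
  (2) 0 = 3 × 0, remainder 0 ✓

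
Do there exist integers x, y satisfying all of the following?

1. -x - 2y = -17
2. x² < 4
Yes

Take x = -1, y = 9. Substituting into each constraint:
  (1) 1 - 2(9) = -17 ✓
  (2) x² = (-1)² = 1, and 1 < 4 ✓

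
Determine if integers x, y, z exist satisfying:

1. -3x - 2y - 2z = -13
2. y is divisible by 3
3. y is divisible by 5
Yes

Take x = 1, y = 0, z = 5. Substituting into each constraint:
  (1) -3(1) - 2(0) - 2(5) = -13 ✓
  (2) 0 = 3 × 0, remainder 0 ✓
  (3) 0 = 5 × 0, remainder 0 ✓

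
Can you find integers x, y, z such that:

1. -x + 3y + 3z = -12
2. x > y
Yes

Take x = 3, y = 2, z = -5. Substituting into each constraint:
  (1) (-3) + 3(2) + 3(-5) = -12 ✓
  (2) 3 > 2 ✓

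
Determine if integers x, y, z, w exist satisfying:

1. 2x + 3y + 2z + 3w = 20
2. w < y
Yes

Take x = 13, y = 0, z = 0, w = -2. Substituting into each constraint:
  (1) 2(13) + 3(0) + 2(0) + 3(-2) = 20 ✓
  (2) -2 < 0 ✓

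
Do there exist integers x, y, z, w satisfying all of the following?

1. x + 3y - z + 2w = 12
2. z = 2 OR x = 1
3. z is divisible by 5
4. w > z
Yes

Take x = 1, y = 0, z = 5, w = 8. Substituting into each constraint:
  (1) 1 + 3(0) + (-5) + 2(8) = 12 ✓
  (2) x = 1, target 1 ✓ (second branch holds)
  (3) 5 = 5 × 1, remainder 0 ✓
  (4) 8 > 5 ✓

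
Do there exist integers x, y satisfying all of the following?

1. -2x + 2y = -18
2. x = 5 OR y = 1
Yes

Take x = 10, y = 1. Substituting into each constraint:
  (1) -2(10) + 2(1) = -18 ✓
  (2) y = 1, target 1 ✓ (second branch holds)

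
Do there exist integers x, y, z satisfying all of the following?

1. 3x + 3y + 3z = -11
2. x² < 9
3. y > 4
No

Even the single constraint (3x + 3y + 3z = -11) is infeasible over the integers.

  - 3x + 3y + 3z = -11: every term on the left is divisible by 3, so the LHS ≡ 0 (mod 3), but the RHS -11 is not — no integer solution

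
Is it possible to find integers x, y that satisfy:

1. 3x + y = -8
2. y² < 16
Yes

Take x = -3, y = 1. Substituting into each constraint:
  (1) 3(-3) + 1 = -8 ✓
  (2) y² = (1)² = 1, and 1 < 16 ✓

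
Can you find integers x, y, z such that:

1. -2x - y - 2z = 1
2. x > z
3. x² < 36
Yes

Take x = 0, y = 1, z = -1. Substituting into each constraint:
  (1) -2(0) + (-1) - 2(-1) = 1 ✓
  (2) 0 > -1 ✓
  (3) x² = (0)² = 0, and 0 < 36 ✓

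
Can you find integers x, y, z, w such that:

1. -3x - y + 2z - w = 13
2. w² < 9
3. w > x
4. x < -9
Yes

Take x = -10, y = 17, z = 0, w = 0. Substituting into each constraint:
  (1) -3(-10) + (-17) + 2(0) + 0 = 13 ✓
  (2) w² = (0)² = 0, and 0 < 9 ✓
  (3) 0 > -10 ✓
  (4) -10 < -9 ✓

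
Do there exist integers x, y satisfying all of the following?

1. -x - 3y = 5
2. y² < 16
Yes

Take x = -5, y = 0. Substituting into each constraint:
  (1) 5 - 3(0) = 5 ✓
  (2) y² = (0)² = 0, and 0 < 16 ✓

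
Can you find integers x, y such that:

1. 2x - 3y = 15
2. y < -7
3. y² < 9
No

A contradictory subset is {y < -7, y² < 9}. No integer assignment can satisfy these jointly:

  - y < -7: bounds one variable relative to a constant
  - y² < 9: restricts y to |y| ≤ 2

Direct contradiction: the bounds on y require y ≥ -2 and y ≤ -8 simultaneously, which is empty.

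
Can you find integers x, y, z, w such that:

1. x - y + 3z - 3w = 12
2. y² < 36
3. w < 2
Yes

Take x = 12, y = 0, z = 0, w = 0. Substituting into each constraint:
  (1) 12 + 0 + 3(0) - 3(0) = 12 ✓
  (2) y² = (0)² = 0, and 0 < 36 ✓
  (3) 0 < 2 ✓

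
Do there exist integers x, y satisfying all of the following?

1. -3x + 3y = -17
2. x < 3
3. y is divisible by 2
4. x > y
No

Even the single constraint (-3x + 3y = -17) is infeasible over the integers.

  - -3x + 3y = -17: every term on the left is divisible by 3, so the LHS ≡ 0 (mod 3), but the RHS -17 is not — no integer solution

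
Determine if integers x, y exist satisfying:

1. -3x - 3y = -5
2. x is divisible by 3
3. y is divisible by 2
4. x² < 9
No

Even the single constraint (-3x - 3y = -5) is infeasible over the integers.

  - -3x - 3y = -5: every term on the left is divisible by 3, so the LHS ≡ 0 (mod 3), but the RHS -5 is not — no integer solution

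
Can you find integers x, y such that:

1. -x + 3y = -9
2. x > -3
Yes

Take x = 9, y = 0. Substituting into each constraint:
  (1) (-9) + 3(0) = -9 ✓
  (2) 9 > -3 ✓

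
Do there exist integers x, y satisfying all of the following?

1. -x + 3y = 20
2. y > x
Yes

Take x = 7, y = 9. Substituting into each constraint:
  (1) (-7) + 3(9) = 20 ✓
  (2) 9 > 7 ✓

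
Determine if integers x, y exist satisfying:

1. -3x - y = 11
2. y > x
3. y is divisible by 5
Yes

Take x = -7, y = 10. Substituting into each constraint:
  (1) -3(-7) + (-10) = 11 ✓
  (2) 10 > -7 ✓
  (3) 10 = 5 × 2, remainder 0 ✓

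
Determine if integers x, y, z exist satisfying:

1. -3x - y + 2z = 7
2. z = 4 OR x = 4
Yes

Take x = 4, y = -13, z = 3. Substituting into each constraint:
  (1) -3(4) + 13 + 2(3) = 7 ✓
  (2) x = 4, target 4 ✓ (second branch holds)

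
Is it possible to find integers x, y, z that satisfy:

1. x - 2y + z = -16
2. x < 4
Yes

Take x = 0, y = 0, z = -16. Substituting into each constraint:
  (1) 0 - 2(0) + (-16) = -16 ✓
  (2) 0 < 4 ✓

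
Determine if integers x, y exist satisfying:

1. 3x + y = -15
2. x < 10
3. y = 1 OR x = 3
Yes

Take x = 3, y = -24. Substituting into each constraint:
  (1) 3(3) + (-24) = -15 ✓
  (2) 3 < 10 ✓
  (3) x = 3, target 3 ✓ (second branch holds)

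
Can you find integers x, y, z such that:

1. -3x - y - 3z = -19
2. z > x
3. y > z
Yes

Take x = -1, y = 22, z = 0. Substituting into each constraint:
  (1) -3(-1) + (-22) - 3(0) = -19 ✓
  (2) 0 > -1 ✓
  (3) 22 > 0 ✓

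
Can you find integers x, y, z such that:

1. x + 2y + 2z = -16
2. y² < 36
Yes

Take x = 0, y = 0, z = -8. Substituting into each constraint:
  (1) 0 + 2(0) + 2(-8) = -16 ✓
  (2) y² = (0)² = 0, and 0 < 36 ✓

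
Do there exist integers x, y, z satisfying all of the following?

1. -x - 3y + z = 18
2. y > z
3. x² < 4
Yes

Take x = 0, y = -10, z = -12. Substituting into each constraint:
  (1) 0 - 3(-10) + (-12) = 18 ✓
  (2) -10 > -12 ✓
  (3) x² = (0)² = 0, and 0 < 4 ✓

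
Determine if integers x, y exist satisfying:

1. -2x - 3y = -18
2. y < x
Yes

Take x = 6, y = 2. Substituting into each constraint:
  (1) -2(6) - 3(2) = -18 ✓
  (2) 2 < 6 ✓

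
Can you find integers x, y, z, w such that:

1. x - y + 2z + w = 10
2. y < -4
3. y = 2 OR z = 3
Yes

Take x = 0, y = -5, z = 3, w = -1. Substituting into each constraint:
  (1) 0 + 5 + 2(3) + (-1) = 10 ✓
  (2) -5 < -4 ✓
  (3) z = 3, target 3 ✓ (second branch holds)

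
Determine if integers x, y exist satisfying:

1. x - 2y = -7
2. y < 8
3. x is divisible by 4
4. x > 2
No

A contradictory subset is {x - 2y = -7, x is divisible by 4}. No integer assignment can satisfy these jointly:

  - x - 2y = -7: is a linear equation tying the variables together
  - x is divisible by 4: restricts x to multiples of 4

Modular obstruction: writing x = 4x', every remaining term of the linear equation is divisible by 2, so the left side is ≡ 0 (mod 2); but the right side -7 ≡ 1 (mod 2). No integers can satisfy it.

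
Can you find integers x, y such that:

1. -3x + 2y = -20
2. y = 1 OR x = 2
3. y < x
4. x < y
No

A contradictory subset is {y < x, x < y}. No integer assignment can satisfy these jointly:

  - y < x: bounds one variable relative to another variable
  - x < y: bounds one variable relative to another variable

Direct contradiction: x > y and y > x cannot both hold.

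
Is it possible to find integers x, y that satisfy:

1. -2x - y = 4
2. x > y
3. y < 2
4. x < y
No

A contradictory subset is {x > y, x < y}. No integer assignment can satisfy these jointly:

  - x > y: bounds one variable relative to another variable
  - x < y: bounds one variable relative to another variable

Direct contradiction: x > y and y > x cannot both hold.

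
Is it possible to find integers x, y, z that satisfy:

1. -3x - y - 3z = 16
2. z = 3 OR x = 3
Yes

Take x = 3, y = -25, z = 0. Substituting into each constraint:
  (1) -3(3) + 25 - 3(0) = 16 ✓
  (2) x = 3, target 3 ✓ (second branch holds)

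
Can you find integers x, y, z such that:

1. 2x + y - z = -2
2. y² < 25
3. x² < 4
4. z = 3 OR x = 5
Yes

Take x = 0, y = 1, z = 3. Substituting into each constraint:
  (1) 2(0) + 1 + (-3) = -2 ✓
  (2) y² = (1)² = 1, and 1 < 25 ✓
  (3) x² = (0)² = 0, and 0 < 4 ✓
  (4) z = 3, target 3 ✓ (first branch holds)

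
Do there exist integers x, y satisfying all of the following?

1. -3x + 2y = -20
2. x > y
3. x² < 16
Yes

Take x = 0, y = -10. Substituting into each constraint:
  (1) -3(0) + 2(-10) = -20 ✓
  (2) 0 > -10 ✓
  (3) x² = (0)² = 0, and 0 < 16 ✓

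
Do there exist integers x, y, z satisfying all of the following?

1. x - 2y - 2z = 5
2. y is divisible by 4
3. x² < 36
Yes

Take x = 5, y = 0, z = 0. Substituting into each constraint:
  (1) 5 - 2(0) - 2(0) = 5 ✓
  (2) 0 = 4 × 0, remainder 0 ✓
  (3) x² = (5)² = 25, and 25 < 36 ✓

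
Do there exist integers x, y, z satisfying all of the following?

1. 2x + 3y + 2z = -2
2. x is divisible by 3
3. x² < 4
Yes

Take x = 0, y = 0, z = -1. Substituting into each constraint:
  (1) 2(0) + 3(0) + 2(-1) = -2 ✓
  (2) 0 = 3 × 0, remainder 0 ✓
  (3) x² = (0)² = 0, and 0 < 4 ✓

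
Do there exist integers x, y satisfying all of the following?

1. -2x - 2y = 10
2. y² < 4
Yes

Take x = -5, y = 0. Substituting into each constraint:
  (1) -2(-5) - 2(0) = 10 ✓
  (2) y² = (0)² = 0, and 0 < 4 ✓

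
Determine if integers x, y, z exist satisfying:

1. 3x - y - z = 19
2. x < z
Yes

Take x = -1, y = -22, z = 0. Substituting into each constraint:
  (1) 3(-1) + 22 + 0 = 19 ✓
  (2) -1 < 0 ✓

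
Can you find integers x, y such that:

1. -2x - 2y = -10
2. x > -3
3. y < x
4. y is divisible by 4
Yes

Take x = 5, y = 0. Substituting into each constraint:
  (1) -2(5) - 2(0) = -10 ✓
  (2) 5 > -3 ✓
  (3) 0 < 5 ✓
  (4) 0 = 4 × 0, remainder 0 ✓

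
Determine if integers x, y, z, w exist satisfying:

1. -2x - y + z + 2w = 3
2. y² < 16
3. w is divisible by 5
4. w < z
Yes

Take x = -1, y = 0, z = 1, w = 0. Substituting into each constraint:
  (1) -2(-1) + 0 + 1 + 2(0) = 3 ✓
  (2) y² = (0)² = 0, and 0 < 16 ✓
  (3) 0 = 5 × 0, remainder 0 ✓
  (4) 0 < 1 ✓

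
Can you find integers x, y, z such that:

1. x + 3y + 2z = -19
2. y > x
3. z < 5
Yes

Take x = -1, y = 0, z = -9. Substituting into each constraint:
  (1) (-1) + 3(0) + 2(-9) = -19 ✓
  (2) 0 > -1 ✓
  (3) -9 < 5 ✓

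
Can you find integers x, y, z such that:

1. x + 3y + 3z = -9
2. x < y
Yes

Take x = 0, y = 1, z = -4. Substituting into each constraint:
  (1) 0 + 3(1) + 3(-4) = -9 ✓
  (2) 0 < 1 ✓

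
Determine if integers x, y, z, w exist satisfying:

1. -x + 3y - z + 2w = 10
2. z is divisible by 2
Yes

Take x = -10, y = 0, z = 0, w = 0. Substituting into each constraint:
  (1) 10 + 3(0) + 0 + 2(0) = 10 ✓
  (2) 0 = 2 × 0, remainder 0 ✓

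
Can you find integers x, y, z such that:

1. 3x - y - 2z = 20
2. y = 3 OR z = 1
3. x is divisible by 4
Yes

Take x = 0, y = -22, z = 1. Substituting into each constraint:
  (1) 3(0) + 22 - 2(1) = 20 ✓
  (2) z = 1, target 1 ✓ (second branch holds)
  (3) 0 = 4 × 0, remainder 0 ✓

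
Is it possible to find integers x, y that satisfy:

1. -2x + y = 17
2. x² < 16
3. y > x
Yes

Take x = 0, y = 17. Substituting into each constraint:
  (1) -2(0) + 17 = 17 ✓
  (2) x² = (0)² = 0, and 0 < 16 ✓
  (3) 17 > 0 ✓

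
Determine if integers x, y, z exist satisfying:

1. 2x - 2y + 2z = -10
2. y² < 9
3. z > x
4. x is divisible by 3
Yes

Take x = -3, y = 2, z = 0. Substituting into each constraint:
  (1) 2(-3) - 2(2) + 2(0) = -10 ✓
  (2) y² = (2)² = 4, and 4 < 9 ✓
  (3) 0 > -3 ✓
  (4) -3 = 3 × -1, remainder 0 ✓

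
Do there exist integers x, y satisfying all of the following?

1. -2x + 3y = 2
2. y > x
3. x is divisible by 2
Yes

Take x = -4, y = -2. Substituting into each constraint:
  (1) -2(-4) + 3(-2) = 2 ✓
  (2) -2 > -4 ✓
  (3) -4 = 2 × -2, remainder 0 ✓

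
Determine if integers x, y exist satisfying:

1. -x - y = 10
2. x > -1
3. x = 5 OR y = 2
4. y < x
Yes

Take x = 5, y = -15. Substituting into each constraint:
  (1) (-5) + 15 = 10 ✓
  (2) 5 > -1 ✓
  (3) x = 5, target 5 ✓ (first branch holds)
  (4) -15 < 5 ✓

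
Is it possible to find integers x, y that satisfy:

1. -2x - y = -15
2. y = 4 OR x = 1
Yes

Take x = 1, y = 13. Substituting into each constraint:
  (1) -2(1) + (-13) = -15 ✓
  (2) x = 1, target 1 ✓ (second branch holds)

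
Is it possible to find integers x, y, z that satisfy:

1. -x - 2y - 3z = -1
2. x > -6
Yes

Take x = 1, y = 0, z = 0. Substituting into each constraint:
  (1) (-1) - 2(0) - 3(0) = -1 ✓
  (2) 1 > -6 ✓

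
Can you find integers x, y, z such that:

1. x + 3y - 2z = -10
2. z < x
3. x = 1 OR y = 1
Yes

Take x = 1, y = -5, z = -2. Substituting into each constraint:
  (1) 1 + 3(-5) - 2(-2) = -10 ✓
  (2) -2 < 1 ✓
  (3) x = 1, target 1 ✓ (first branch holds)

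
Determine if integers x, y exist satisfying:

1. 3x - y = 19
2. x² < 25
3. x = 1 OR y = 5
Yes

Take x = 1, y = -16. Substituting into each constraint:
  (1) 3(1) + 16 = 19 ✓
  (2) x² = (1)² = 1, and 1 < 25 ✓
  (3) x = 1, target 1 ✓ (first branch holds)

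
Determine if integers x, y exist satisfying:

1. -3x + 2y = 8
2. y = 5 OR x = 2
Yes

Take x = 2, y = 7. Substituting into each constraint:
  (1) -3(2) + 2(7) = 8 ✓
  (2) x = 2, target 2 ✓ (second branch holds)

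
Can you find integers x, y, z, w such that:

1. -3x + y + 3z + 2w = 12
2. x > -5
Yes

Take x = 0, y = 12, z = 0, w = 0. Substituting into each constraint:
  (1) -3(0) + 12 + 3(0) + 2(0) = 12 ✓
  (2) 0 > -5 ✓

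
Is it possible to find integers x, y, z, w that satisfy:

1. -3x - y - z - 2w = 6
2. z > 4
Yes

Take x = 1, y = 0, z = 5, w = -7. Substituting into each constraint:
  (1) -3(1) + 0 + (-5) - 2(-7) = 6 ✓
  (2) 5 > 4 ✓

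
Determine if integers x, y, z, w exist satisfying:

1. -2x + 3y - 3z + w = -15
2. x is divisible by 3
Yes

Take x = 0, y = -5, z = 0, w = 0. Substituting into each constraint:
  (1) -2(0) + 3(-5) - 3(0) + 0 = -15 ✓
  (2) 0 = 3 × 0, remainder 0 ✓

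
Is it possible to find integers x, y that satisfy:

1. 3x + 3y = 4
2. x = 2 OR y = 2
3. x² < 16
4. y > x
No

Even the single constraint (3x + 3y = 4) is infeasible over the integers.

  - 3x + 3y = 4: every term on the left is divisible by 3, so the LHS ≡ 0 (mod 3), but the RHS 4 is not — no integer solution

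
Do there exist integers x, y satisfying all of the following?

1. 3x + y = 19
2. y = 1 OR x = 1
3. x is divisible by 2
Yes

Take x = 6, y = 1. Substituting into each constraint:
  (1) 3(6) + 1 = 19 ✓
  (2) y = 1, target 1 ✓ (first branch holds)
  (3) 6 = 2 × 3, remainder 0 ✓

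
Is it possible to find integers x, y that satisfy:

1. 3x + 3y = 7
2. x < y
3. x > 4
No

Even the single constraint (3x + 3y = 7) is infeasible over the integers.

  - 3x + 3y = 7: every term on the left is divisible by 3, so the LHS ≡ 0 (mod 3), but the RHS 7 is not — no integer solution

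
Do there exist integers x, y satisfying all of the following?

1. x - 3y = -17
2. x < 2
Yes

Take x = 1, y = 6. Substituting into each constraint:
  (1) 1 - 3(6) = -17 ✓
  (2) 1 < 2 ✓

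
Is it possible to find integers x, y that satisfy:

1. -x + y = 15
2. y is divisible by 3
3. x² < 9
Yes

Take x = 0, y = 15. Substituting into each constraint:
  (1) 0 + 15 = 15 ✓
  (2) 15 = 3 × 5, remainder 0 ✓
  (3) x² = (0)² = 0, and 0 < 9 ✓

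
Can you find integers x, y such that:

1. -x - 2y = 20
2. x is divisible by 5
Yes

Take x = 0, y = -10. Substituting into each constraint:
  (1) 0 - 2(-10) = 20 ✓
  (2) 0 = 5 × 0, remainder 0 ✓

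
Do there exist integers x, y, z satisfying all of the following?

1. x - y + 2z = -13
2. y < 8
Yes

Take x = 1, y = 0, z = -7. Substituting into each constraint:
  (1) 1 + 0 + 2(-7) = -13 ✓
  (2) 0 < 8 ✓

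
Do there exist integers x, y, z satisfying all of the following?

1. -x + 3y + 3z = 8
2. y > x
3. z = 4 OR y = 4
Yes

Take x = -5, y = -3, z = 4. Substituting into each constraint:
  (1) 5 + 3(-3) + 3(4) = 8 ✓
  (2) -3 > -5 ✓
  (3) z = 4, target 4 ✓ (first branch holds)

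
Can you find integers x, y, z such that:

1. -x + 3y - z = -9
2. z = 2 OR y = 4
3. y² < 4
Yes

Take x = 7, y = 0, z = 2. Substituting into each constraint:
  (1) (-7) + 3(0) + (-2) = -9 ✓
  (2) z = 2, target 2 ✓ (first branch holds)
  (3) y² = (0)² = 0, and 0 < 4 ✓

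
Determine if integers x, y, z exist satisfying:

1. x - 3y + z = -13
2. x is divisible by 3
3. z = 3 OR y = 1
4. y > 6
No

The full constraint system is jointly infeasible over the integers. Each constraint and what it forces:

  - x - 3y + z = -13: is a linear equation tying the variables together
  - x is divisible by 3: restricts x to multiples of 3
  - z = 3 OR y = 1: forces a choice: either z = 3 or y = 1
  - y > 6: bounds one variable relative to a constant

Split on the disjunction (z = 3 OR y = 1):
  • If z = 3: with z = 3, writing x = 3x', every remaining term of the linear equation is divisible by 3, so the left side is ≡ 0 (mod 3); but the right side -16 ≡ 2 (mod 3). No integers can satisfy it.
  • If y = 1: this contradicts the bound y ≥ 7.
Both branches are infeasible, so the system has no integer solution.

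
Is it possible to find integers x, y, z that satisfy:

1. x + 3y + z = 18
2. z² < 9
Yes

Take x = 18, y = 0, z = 0. Substituting into each constraint:
  (1) 18 + 3(0) + 0 = 18 ✓
  (2) z² = (0)² = 0, and 0 < 9 ✓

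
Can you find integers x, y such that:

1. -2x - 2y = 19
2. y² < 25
No

Even the single constraint (-2x - 2y = 19) is infeasible over the integers.

  - -2x - 2y = 19: every term on the left is divisible by 2, so the LHS ≡ 0 (mod 2), but the RHS 19 is not — no integer solution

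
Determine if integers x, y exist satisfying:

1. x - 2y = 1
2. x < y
Yes

Take x = -3, y = -2. Substituting into each constraint:
  (1) (-3) - 2(-2) = 1 ✓
  (2) -3 < -2 ✓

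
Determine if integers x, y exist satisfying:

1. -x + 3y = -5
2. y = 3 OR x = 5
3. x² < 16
No

The full constraint system is jointly infeasible over the integers. Each constraint and what it forces:

  - -x + 3y = -5: is a linear equation tying the variables together
  - y = 3 OR x = 5: forces a choice: either y = 3 or x = 5
  - x² < 16: restricts x to |x| ≤ 3

Split on the disjunction (y = 3 OR x = 5):
  • If y = 3: the equation forces x = 14, but x² < 16 requires |x| ≤ 3.
  • If x = 5: this contradicts x² < 16, which requires |x| ≤ 3.
Both branches are infeasible, so the system has no integer solution.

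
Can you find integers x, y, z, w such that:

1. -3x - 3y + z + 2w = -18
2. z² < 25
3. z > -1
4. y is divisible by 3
Yes

Take x = 0, y = 0, z = 0, w = -9. Substituting into each constraint:
  (1) -3(0) - 3(0) + 0 + 2(-9) = -18 ✓
  (2) z² = (0)² = 0, and 0 < 25 ✓
  (3) 0 > -1 ✓
  (4) 0 = 3 × 0, remainder 0 ✓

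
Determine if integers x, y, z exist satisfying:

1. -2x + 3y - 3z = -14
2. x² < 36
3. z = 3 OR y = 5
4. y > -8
Yes

Take x = -2, y = -3, z = 3. Substituting into each constraint:
  (1) -2(-2) + 3(-3) - 3(3) = -14 ✓
  (2) x² = (-2)² = 4, and 4 < 36 ✓
  (3) z = 3, target 3 ✓ (first branch holds)
  (4) -3 > -8 ✓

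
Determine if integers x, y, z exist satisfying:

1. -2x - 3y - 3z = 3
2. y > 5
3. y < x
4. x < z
No

The full constraint system is jointly infeasible over the integers. Each constraint and what it forces:

  - -2x - 3y - 3z = 3: is a linear equation tying the variables together
  - y > 5: bounds one variable relative to a constant
  - y < x: bounds one variable relative to another variable
  - x < z: bounds one variable relative to another variable

Propagating the comparisons: x > y and y ≥ 6 give x ≥ 7; z > x and x ≥ 7 give z ≥ 8. Range argument: with x ∈ [7, ∞], y ∈ [6, ∞], z ∈ [8, ∞], the left side of the equation is at most -56, but the right side is 3 > -56. No integer solution exists.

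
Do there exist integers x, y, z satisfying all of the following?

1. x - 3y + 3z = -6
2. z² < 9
Yes

Take x = -6, y = 0, z = 0. Substituting into each constraint:
  (1) (-6) - 3(0) + 3(0) = -6 ✓
  (2) z² = (0)² = 0, and 0 < 9 ✓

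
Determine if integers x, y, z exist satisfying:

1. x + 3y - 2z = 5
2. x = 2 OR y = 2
Yes

Take x = 2, y = 3, z = 3. Substituting into each constraint:
  (1) 2 + 3(3) - 2(3) = 5 ✓
  (2) x = 2, target 2 ✓ (first branch holds)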